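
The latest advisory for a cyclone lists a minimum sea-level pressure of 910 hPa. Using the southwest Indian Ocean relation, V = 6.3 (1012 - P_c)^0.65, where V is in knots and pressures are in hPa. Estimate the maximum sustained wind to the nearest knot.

127 kt

ΔP = 1012 − 910 = 102 hPa.
102^0.65 ≈ 20.211.
V ≈ 6.3 × 20.211 ≈ 127.3 kt.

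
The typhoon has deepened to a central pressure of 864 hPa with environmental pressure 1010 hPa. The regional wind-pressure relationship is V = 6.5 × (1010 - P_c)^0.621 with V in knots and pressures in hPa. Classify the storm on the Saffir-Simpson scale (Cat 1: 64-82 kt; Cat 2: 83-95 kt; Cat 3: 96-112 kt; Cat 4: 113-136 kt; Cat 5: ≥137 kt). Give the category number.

5

ΔP = 1010 − 864 = 146 hPa.
V ≈ 6.5 × 146^0.621 = 6.5 × 22.08 ≈ 144 kt.
144 kt falls in the Category 5 band.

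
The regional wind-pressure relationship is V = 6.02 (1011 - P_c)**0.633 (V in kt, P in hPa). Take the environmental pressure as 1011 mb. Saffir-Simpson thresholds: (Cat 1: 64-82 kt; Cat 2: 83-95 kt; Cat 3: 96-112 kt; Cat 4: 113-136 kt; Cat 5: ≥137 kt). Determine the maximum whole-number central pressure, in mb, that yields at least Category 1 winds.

969 mb

Category 1 begins at V = 64 kt.
Required ΔP = (64/6.02)^(1/0.633) = 10.631^1.580 ≈ 41.86 mb.
P_c ≤ 1011 − 41.86 = 969.14, so the highest integer P_c is 969 mb.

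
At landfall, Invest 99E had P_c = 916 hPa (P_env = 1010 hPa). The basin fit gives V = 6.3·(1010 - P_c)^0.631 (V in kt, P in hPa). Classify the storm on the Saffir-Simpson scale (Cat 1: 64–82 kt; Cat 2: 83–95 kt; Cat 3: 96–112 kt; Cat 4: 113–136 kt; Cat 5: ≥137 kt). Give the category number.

3

ΔP = 1010 − 916 = 94 hPa.
V ≈ 6.3 × 94^0.631 = 6.3 × 17.58 ≈ 111 kt.
111 kt falls in the Category 3 band.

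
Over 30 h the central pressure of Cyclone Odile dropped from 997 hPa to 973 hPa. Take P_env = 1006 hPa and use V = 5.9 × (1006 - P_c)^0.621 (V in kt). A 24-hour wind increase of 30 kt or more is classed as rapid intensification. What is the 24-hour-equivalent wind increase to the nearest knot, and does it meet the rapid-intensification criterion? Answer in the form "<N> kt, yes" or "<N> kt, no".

23 kt, no

V₁: ΔP = 9, V ≈ 5.9 × 9^0.621 ≈ 23.09 kt.
V₂: ΔP = 33, V ≈ 5.9 × 33^0.621 ≈ 51.74 kt.
ΔV over 30 h = 28.65 kt → 24 h equivalent = 28.65 × 24/30 ≈ 22.92 kt.
23 kt < 30 kt ⇒ not rapid intensification.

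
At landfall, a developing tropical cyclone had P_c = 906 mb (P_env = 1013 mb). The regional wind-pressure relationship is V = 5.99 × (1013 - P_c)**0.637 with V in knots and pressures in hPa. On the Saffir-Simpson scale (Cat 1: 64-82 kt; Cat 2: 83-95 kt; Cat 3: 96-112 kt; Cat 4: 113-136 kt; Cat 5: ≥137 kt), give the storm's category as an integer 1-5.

ΔP = 1013 − 906 = 107 mb.
V ≈ 5.99 × 107^0.637 = 5.99 × 19.62 ≈ 118 kt.
118 kt falls in the Category 4 band.

4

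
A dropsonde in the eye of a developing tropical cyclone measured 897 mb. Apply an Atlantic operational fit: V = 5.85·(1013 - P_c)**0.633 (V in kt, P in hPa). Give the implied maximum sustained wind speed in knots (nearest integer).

ΔP = 1013 − 897 = 116 mb.
116^0.633 ≈ 20.268.
V ≈ 5.85 × 20.268 ≈ 118.6 kt.

119 kt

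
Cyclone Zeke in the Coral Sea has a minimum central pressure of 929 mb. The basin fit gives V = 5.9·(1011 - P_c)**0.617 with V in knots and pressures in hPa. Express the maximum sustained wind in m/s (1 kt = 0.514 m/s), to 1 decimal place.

ΔP = 1011 − 929 = 82 mb.
V ≈ 5.9 × 82^0.617 = 5.9 × 15.164 ≈ 89.470 kt.
89.470 × 0.514 ≈ 45.99 m/s → 46.0 m/s.

46.0 m/s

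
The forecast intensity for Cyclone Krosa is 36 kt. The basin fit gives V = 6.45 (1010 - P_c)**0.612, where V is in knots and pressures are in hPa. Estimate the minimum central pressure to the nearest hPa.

993 hPa

ΔP = (V / 6.45)^(1/0.612) = (36/6.45)^1.634.
36/6.45 = 5.581; 5.581^1.634 ≈ 16.60 hPa.
P_c = 1010 − 16.60 = 993.40 ≈ 993 hPa.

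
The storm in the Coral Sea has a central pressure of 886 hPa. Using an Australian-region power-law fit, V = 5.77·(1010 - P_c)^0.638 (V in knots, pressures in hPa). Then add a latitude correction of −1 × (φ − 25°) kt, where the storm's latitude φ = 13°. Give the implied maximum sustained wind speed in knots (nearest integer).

ΔP = 1010 − 886 = 124 hPa.
124^0.638 ≈ 21.657.
V ≈ 5.77 × 21.657 ≈ 125.0 kt.
Latitude correction: −1 × (13 − 25) = 12 kt.
Corrected V ≈ 137 kt → 137 kt.

137 kt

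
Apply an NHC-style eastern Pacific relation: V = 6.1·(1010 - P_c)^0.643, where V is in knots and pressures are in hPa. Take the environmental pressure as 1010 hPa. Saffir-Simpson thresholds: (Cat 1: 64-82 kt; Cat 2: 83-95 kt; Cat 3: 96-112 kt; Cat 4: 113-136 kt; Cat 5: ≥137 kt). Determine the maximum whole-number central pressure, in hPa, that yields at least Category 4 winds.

916 hPa

Category 4 begins at V = 113 kt.
Required ΔP = (113/6.1)^(1/0.643) = 18.525^1.555 ≈ 93.67 hPa.
P_c ≤ 1010 − 93.67 = 916.33, so the highest integer P_c is 916 hPa.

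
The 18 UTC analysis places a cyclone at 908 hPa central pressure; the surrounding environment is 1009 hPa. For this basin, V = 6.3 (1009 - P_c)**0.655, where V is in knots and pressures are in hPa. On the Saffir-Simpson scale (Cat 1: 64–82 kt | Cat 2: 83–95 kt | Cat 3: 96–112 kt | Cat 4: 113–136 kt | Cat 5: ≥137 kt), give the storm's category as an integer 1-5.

4

ΔP = 1009 − 908 = 101 hPa.
V ≈ 6.3 × 101^0.655 = 6.3 × 20.55 ≈ 129 kt.
129 kt falls in the Category 4 band.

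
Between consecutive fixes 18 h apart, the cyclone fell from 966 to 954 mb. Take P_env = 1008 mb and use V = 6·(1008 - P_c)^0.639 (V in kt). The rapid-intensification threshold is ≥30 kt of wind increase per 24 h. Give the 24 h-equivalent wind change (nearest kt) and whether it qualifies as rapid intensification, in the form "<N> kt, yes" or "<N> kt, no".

V₁: ΔP = 42, V ≈ 6 × 42^0.639 ≈ 65.37 kt.
V₂: ΔP = 54, V ≈ 6 × 54^0.639 ≈ 76.76 kt.
ΔV over 18 h = 11.39 kt → 24 h equivalent = 11.39 × 24/18 ≈ 15.19 kt.
15 kt < 30 kt ⇒ not rapid intensification.

15 kt, no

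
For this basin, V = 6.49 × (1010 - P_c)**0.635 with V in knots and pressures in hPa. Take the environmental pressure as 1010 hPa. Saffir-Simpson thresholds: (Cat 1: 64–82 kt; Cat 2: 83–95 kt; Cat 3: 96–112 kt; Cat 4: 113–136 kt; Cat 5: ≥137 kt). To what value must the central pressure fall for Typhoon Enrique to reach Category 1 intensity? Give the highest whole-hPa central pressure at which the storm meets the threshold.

Category 1 begins at V = 64 kt.
Required ΔP = (64/6.49)^(1/0.635) = 9.861^1.575 ≈ 36.75 hPa.
P_c ≤ 1010 − 36.75 = 973.25, so the highest integer P_c is 973 hPa.

973 hPa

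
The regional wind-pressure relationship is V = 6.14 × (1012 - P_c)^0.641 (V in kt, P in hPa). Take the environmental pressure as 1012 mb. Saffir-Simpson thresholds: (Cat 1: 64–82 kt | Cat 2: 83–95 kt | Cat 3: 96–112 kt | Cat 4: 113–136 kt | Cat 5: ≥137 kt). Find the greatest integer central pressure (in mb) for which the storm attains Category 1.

Category 1 begins at V = 64 kt.
Required ΔP = (64/6.14)^(1/0.641) = 10.423^1.560 ≈ 38.74 mb.
P_c ≤ 1012 − 38.74 = 973.26, so the highest integer P_c is 973 mb.

973 mb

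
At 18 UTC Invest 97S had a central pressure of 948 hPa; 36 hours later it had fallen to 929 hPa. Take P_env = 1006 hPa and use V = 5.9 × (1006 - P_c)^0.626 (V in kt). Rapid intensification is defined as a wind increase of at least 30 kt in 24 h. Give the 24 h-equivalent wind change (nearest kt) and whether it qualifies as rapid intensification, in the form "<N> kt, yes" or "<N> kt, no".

10 kt, no

V₁: ΔP = 58, V ≈ 5.9 × 58^0.626 ≈ 74.95 kt.
V₂: ΔP = 77, V ≈ 5.9 × 77^0.626 ≈ 89.49 kt.
ΔV over 36 h = 14.54 kt → 24 h equivalent = 14.54 × 24/36 ≈ 9.69 kt.
10 kt < 30 kt ⇒ not rapid intensification.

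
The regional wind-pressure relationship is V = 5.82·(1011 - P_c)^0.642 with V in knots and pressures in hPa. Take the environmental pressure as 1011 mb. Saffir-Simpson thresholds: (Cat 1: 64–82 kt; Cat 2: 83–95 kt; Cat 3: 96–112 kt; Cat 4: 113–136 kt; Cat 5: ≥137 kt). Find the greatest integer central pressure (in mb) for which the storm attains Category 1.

Category 1 begins at V = 64 kt.
Required ΔP = (64/5.82)^(1/0.642) = 10.997^1.558 ≈ 41.87 mb.
P_c ≤ 1011 − 41.87 = 969.13, so the highest integer P_c is 969 mb.

969 mb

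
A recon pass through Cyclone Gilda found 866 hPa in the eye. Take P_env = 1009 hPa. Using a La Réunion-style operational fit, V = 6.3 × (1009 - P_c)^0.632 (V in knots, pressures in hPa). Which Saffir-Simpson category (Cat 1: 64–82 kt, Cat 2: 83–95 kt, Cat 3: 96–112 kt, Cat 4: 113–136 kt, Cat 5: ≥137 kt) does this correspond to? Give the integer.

5

ΔP = 1009 − 866 = 143 hPa.
V ≈ 6.3 × 143^0.632 = 6.3 × 23.02 ≈ 145 kt.
145 kt falls in the Category 5 band.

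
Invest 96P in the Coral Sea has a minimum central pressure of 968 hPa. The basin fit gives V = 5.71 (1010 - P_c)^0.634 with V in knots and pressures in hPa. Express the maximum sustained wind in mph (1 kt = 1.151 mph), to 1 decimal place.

ΔP = 1010 − 968 = 42 hPa.
V ≈ 5.71 × 42^0.634 = 5.71 × 10.694 ≈ 61.063 kt.
61.063 × 1.151 ≈ 70.28 mph → 70.3 mph.

70.3 mph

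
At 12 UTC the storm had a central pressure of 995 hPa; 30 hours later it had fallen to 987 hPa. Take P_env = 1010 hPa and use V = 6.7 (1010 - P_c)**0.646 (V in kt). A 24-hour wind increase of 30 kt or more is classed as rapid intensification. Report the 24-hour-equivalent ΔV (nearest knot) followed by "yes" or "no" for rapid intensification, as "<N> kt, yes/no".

10 kt, no

V₁: ΔP = 15, V ≈ 6.7 × 15^0.646 ≈ 38.53 kt.
V₂: ΔP = 23, V ≈ 6.7 × 23^0.646 ≈ 50.79 kt.
ΔV over 30 h = 12.26 kt → 24 h equivalent = 12.26 × 24/30 ≈ 9.81 kt.
10 kt < 30 kt ⇒ not rapid intensification.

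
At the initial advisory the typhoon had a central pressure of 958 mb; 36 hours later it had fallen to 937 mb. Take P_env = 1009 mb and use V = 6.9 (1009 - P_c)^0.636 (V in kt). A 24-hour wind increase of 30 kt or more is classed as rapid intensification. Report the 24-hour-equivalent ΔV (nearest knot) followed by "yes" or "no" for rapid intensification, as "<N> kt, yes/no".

V₁: ΔP = 51, V ≈ 6.9 × 51^0.636 ≈ 84.11 kt.
V₂: ΔP = 72, V ≈ 6.9 × 72^0.636 ≈ 104.74 kt.
ΔV over 36 h = 20.63 kt → 24 h equivalent = 20.63 × 24/36 ≈ 13.75 kt.
14 kt < 30 kt ⇒ not rapid intensification.

14 kt, no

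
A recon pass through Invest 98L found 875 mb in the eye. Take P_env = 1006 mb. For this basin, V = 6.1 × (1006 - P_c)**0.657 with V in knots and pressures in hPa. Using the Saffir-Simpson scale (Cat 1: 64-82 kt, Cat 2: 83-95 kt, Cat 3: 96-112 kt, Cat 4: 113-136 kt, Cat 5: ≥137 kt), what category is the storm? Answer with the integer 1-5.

ΔP = 1006 − 875 = 131 mb.
V ≈ 6.1 × 131^0.657 = 6.1 × 24.61 ≈ 150 kt.
150 kt falls in the Category 5 band.

5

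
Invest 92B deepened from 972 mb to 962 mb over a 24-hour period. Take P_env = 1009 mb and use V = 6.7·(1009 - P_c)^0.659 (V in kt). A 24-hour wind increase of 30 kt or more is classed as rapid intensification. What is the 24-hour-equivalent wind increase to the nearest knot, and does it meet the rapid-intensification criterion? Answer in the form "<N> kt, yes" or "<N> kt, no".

V₁: ΔP = 37, V ≈ 6.7 × 37^0.659 ≈ 72.36 kt.
V₂: ΔP = 47, V ≈ 6.7 × 47^0.659 ≈ 84.72 kt.
ΔV over 24 h = 12.36 kt → 24 h equivalent = 12.36 × 24/24 ≈ 12.36 kt.
12 kt < 30 kt ⇒ not rapid intensification.

12 kt, no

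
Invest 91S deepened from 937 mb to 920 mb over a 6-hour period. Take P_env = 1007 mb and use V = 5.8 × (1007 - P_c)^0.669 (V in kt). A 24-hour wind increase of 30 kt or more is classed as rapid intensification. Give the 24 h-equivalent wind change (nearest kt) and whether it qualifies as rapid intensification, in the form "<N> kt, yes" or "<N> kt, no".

62 kt, yes

V₁: ΔP = 70, V ≈ 5.8 × 70^0.669 ≈ 99.49 kt.
V₂: ΔP = 87, V ≈ 5.8 × 87^0.669 ≈ 115.07 kt.
ΔV over 6 h = 15.58 kt → 24 h equivalent = 15.58 × 24/6 ≈ 62.32 kt.
62 kt ≥ 30 kt ⇒ rapid intensification.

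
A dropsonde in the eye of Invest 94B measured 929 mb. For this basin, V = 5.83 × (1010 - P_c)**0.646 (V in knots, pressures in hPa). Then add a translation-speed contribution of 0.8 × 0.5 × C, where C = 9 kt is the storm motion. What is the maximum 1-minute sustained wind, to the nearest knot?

103 kt

ΔP = 1010 − 929 = 81 mb.
81^0.646 ≈ 17.095.
V ≈ 5.83 × 17.095 ≈ 99.7 kt.
Translation term: 0.8 × 0.5 × 9 = 3.6 kt.
Corrected V ≈ 103.3 kt → 103 kt.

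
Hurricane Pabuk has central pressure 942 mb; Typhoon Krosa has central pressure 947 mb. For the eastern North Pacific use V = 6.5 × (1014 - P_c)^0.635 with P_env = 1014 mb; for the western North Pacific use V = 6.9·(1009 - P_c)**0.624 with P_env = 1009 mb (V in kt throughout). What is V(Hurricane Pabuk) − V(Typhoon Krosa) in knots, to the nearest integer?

8 kt

Hurricane Pabuk: ΔP = 72; V ≈ 6.5 × 72^0.635 ≈ 98.25 kt.
Typhoon Krosa: ΔP = 62; V ≈ 6.9 × 62^0.624 ≈ 90.64 kt.
Difference ≈ 98.25 − 90.64 = 7.61 → 8 kt.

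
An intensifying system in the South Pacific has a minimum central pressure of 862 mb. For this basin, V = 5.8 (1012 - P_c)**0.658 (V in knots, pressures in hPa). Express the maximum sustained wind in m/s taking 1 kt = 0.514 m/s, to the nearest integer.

ΔP = 1012 − 862 = 150 mb.
V ≈ 5.8 × 150^0.658 = 5.8 × 27.031 ≈ 156.782 kt.
156.782 × 0.514 ≈ 80.59 m/s → 81 m/s.

81 m/s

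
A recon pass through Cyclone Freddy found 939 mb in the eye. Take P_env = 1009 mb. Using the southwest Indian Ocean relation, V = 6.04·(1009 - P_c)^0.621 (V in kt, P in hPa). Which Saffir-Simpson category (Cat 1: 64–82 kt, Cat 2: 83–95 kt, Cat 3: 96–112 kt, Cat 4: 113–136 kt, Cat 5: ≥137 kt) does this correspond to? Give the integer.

ΔP = 1009 − 939 = 70 mb.
V ≈ 6.04 × 70^0.621 = 6.04 × 13.99 ≈ 84 kt.
84 kt falls in the Category 2 band.

2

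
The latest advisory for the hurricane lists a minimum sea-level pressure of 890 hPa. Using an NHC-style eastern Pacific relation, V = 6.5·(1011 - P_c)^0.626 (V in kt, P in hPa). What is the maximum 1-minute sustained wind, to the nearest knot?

131 kt

ΔP = 1011 − 890 = 121 hPa.
121^0.626 ≈ 20.129.
V ≈ 6.5 × 20.129 ≈ 130.8 kt.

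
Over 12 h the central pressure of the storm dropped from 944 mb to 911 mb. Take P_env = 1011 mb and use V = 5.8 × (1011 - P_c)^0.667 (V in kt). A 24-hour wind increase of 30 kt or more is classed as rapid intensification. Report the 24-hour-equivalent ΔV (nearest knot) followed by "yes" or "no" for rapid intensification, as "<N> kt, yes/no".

59 kt, yes

V₁: ΔP = 67, V ≈ 5.8 × 67^0.667 ≈ 95.81 kt.
V₂: ΔP = 100, V ≈ 5.8 × 100^0.667 ≈ 125.15 kt.
ΔV over 12 h = 29.34 kt → 24 h equivalent = 29.34 × 24/12 ≈ 58.68 kt.
59 kt ≥ 30 kt ⇒ rapid intensification.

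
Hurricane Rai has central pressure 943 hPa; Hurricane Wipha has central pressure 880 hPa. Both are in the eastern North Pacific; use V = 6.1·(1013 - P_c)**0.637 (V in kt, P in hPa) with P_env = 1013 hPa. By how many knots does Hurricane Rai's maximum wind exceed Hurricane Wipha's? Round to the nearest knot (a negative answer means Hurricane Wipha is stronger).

-46 kt

Hurricane Rai: ΔP = 70; V ≈ 6.1 × 70^0.637 ≈ 91.34 kt.
Hurricane Wipha: ΔP = 133; V ≈ 6.1 × 133^0.637 ≈ 137.47 kt.
Difference ≈ 91.34 − 137.47 = -46.13 → -46 kt.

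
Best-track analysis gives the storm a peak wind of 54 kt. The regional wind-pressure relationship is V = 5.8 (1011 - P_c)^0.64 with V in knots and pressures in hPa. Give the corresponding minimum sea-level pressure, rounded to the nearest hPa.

978 hPa

ΔP = (V / 5.8)^(1/0.64) = (54/5.8)^1.562.
54/5.8 = 9.310; 9.310^1.562 ≈ 32.66 hPa.
P_c = 1011 − 32.66 = 978.34 ≈ 978 hPa.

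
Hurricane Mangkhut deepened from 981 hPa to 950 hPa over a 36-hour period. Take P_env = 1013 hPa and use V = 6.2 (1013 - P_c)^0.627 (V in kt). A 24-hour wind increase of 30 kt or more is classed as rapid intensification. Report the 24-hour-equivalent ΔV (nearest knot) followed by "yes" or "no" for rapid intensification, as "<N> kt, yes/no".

V₁: ΔP = 32, V ≈ 6.2 × 32^0.627 ≈ 54.47 kt.
V₂: ΔP = 63, V ≈ 6.2 × 63^0.627 ≈ 83.29 kt.
ΔV over 36 h = 28.82 kt → 24 h equivalent = 28.82 × 24/36 ≈ 19.21 kt.
19 kt < 30 kt ⇒ not rapid intensification.

19 kt, no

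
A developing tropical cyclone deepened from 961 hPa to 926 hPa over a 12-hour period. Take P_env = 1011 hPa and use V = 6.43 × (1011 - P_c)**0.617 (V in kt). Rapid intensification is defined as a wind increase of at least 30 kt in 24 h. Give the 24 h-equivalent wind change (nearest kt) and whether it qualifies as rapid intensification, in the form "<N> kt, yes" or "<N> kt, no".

56 kt, yes

V₁: ΔP = 50, V ≈ 6.43 × 50^0.617 ≈ 71.86 kt.
V₂: ΔP = 85, V ≈ 6.43 × 85^0.617 ≈ 99.69 kt.
ΔV over 12 h = 27.83 kt → 24 h equivalent = 27.83 × 24/12 ≈ 55.66 kt.
56 kt ≥ 30 kt ⇒ rapid intensification.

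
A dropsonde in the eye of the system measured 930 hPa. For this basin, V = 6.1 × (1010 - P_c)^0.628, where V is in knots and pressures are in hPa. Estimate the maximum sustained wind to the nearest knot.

ΔP = 1010 − 930 = 80 hPa.
80^0.628 ≈ 15.673.
V ≈ 6.1 × 15.673 ≈ 95.6 kt.

96 kt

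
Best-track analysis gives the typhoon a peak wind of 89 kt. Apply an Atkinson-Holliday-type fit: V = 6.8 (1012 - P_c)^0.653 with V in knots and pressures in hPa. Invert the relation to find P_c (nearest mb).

961 mb

ΔP = (V / 6.8)^(1/0.653) = (89/6.8)^1.531.
89/6.8 = 13.088; 13.088^1.531 ≈ 51.33 mb.
P_c = 1012 − 51.33 = 960.67 ≈ 961 mb.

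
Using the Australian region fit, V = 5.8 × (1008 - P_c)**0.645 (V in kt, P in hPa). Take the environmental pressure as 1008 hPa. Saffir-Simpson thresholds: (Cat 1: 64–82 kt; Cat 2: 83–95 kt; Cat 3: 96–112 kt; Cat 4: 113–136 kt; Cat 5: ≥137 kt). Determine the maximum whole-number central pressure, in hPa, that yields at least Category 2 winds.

Category 2 begins at V = 83 kt.
Required ΔP = (83/5.8)^(1/0.645) = 14.310^1.550 ≈ 61.90 hPa.
P_c ≤ 1008 − 61.90 = 946.10, so the highest integer P_c is 946 hPa.

946 hPa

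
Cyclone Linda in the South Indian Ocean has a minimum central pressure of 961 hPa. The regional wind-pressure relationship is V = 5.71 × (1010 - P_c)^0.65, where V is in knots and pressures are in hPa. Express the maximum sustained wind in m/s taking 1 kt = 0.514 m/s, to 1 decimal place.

ΔP = 1010 − 961 = 49 hPa.
V ≈ 5.71 × 49^0.65 = 5.71 × 12.550 ≈ 71.658 kt.
71.658 × 0.514 ≈ 36.83 m/s → 36.8 m/s.

36.8 m/s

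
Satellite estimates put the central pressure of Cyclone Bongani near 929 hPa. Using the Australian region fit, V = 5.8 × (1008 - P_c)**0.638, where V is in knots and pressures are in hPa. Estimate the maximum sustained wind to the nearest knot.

94 kt

ΔP = 1008 − 929 = 79 hPa.
79^0.638 ≈ 16.244.
V ≈ 5.8 × 16.244 ≈ 94.2 kt.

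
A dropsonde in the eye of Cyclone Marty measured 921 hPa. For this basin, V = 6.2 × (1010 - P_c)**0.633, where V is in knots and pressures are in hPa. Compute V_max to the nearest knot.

106 kt

ΔP = 1010 − 921 = 89 hPa.
89^0.633 ≈ 17.138.
V ≈ 6.2 × 17.138 ≈ 106.3 kt.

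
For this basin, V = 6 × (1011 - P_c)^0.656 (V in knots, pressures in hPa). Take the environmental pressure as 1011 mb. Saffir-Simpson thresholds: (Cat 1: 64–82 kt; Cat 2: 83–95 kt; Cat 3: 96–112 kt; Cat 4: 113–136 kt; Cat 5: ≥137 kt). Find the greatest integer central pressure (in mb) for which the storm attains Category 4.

923 mb

Category 4 begins at V = 113 kt.
Required ΔP = (113/6)^(1/0.656) = 18.833^1.524 ≈ 87.80 mb.
P_c ≤ 1011 − 87.80 = 923.20, so the highest integer P_c is 923 mb.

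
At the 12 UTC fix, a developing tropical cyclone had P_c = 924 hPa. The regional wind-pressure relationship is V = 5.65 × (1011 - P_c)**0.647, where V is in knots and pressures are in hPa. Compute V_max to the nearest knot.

ΔP = 1011 − 924 = 87 hPa.
87^0.647 ≈ 17.983.
V ≈ 5.65 × 17.983 ≈ 101.6 kt.

102 kt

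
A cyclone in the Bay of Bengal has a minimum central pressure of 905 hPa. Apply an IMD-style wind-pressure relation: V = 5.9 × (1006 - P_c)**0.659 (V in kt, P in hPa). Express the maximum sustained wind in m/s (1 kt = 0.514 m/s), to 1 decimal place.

63.5 m/s

ΔP = 1006 − 905 = 101 hPa.
V ≈ 5.9 × 101^0.659 = 5.9 × 20.934 ≈ 123.509 kt.
123.509 × 0.514 ≈ 63.48 m/s → 63.5 m/s.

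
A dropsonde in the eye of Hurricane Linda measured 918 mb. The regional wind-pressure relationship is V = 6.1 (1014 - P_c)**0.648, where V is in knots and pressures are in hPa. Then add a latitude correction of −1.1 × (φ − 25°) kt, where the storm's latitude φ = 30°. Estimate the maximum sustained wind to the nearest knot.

ΔP = 1014 − 918 = 96 mb.
96^0.648 ≈ 19.254.
V ≈ 6.1 × 19.254 ≈ 117.4 kt.
Latitude correction: −1.1 × (30 − 25) = -5.5 kt.
Corrected V ≈ 111.9 kt → 112 kt.

112 kt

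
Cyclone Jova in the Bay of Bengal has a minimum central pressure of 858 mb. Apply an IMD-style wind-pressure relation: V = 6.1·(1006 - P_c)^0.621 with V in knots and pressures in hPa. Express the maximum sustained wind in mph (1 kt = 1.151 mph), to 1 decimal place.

ΔP = 1006 − 858 = 148 mb.
V ≈ 6.1 × 148^0.621 = 6.1 × 22.271 ≈ 135.851 kt.
135.851 × 1.151 ≈ 156.36 mph → 156.4 mph.

156.4 mph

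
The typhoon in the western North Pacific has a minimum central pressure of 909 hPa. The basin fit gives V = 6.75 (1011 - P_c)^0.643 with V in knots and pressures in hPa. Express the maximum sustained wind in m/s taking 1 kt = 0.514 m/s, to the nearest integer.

ΔP = 1011 − 909 = 102 hPa.
V ≈ 6.75 × 102^0.643 = 6.75 × 19.567 ≈ 132.079 kt.
132.079 × 0.514 ≈ 67.89 m/s → 68 m/s.

68 m/s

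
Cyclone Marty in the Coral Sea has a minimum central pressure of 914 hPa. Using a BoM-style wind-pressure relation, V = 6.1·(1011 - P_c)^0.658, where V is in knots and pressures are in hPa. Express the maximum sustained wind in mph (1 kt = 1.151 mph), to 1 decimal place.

142.5 mph

ΔP = 1011 − 914 = 97 hPa.
V ≈ 6.1 × 97^0.658 = 6.1 × 20.291 ≈ 123.773 kt.
123.773 × 1.151 ≈ 142.46 mph → 142.5 mph.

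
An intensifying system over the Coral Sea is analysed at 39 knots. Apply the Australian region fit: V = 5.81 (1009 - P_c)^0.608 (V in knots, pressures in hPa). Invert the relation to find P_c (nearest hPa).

986 hPa

ΔP = (V / 5.81)^(1/0.608) = (39/5.81)^1.645.
39/5.81 = 6.713; 6.713^1.645 ≈ 22.91 hPa.
P_c = 1009 − 22.91 = 986.09 ≈ 986 hPa.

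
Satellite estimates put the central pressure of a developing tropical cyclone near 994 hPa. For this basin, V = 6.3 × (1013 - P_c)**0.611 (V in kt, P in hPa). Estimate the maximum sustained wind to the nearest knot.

ΔP = 1013 − 994 = 19 hPa.
19^0.611 ≈ 6.044.
V ≈ 6.3 × 6.044 ≈ 38.1 kt.

38 kt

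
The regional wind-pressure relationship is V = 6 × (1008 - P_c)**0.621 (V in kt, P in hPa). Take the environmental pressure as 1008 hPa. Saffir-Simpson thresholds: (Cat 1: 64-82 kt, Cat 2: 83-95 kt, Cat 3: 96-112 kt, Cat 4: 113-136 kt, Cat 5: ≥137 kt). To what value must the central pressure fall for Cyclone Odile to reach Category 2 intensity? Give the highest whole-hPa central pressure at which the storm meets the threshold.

Category 2 begins at V = 83 kt.
Required ΔP = (83/6)^(1/0.621) = 13.833^1.610 ≈ 68.75 hPa.
P_c ≤ 1008 − 68.75 = 939.25, so the highest integer P_c is 939 hPa.

939 hPa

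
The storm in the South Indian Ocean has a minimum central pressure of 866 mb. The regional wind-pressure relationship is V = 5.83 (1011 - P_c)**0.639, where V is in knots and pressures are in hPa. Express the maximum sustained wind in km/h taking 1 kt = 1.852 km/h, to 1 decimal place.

259.7 km/h

ΔP = 1011 − 866 = 145 mb.
V ≈ 5.83 × 145^0.639 = 5.83 × 24.050 ≈ 140.211 kt.
140.211 × 1.852 ≈ 259.67 km/h → 259.7 km/h.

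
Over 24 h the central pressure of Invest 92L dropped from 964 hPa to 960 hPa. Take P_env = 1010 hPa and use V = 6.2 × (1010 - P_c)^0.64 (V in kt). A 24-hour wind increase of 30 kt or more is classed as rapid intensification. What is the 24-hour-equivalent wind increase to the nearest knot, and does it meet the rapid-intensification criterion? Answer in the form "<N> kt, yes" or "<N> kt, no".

4 kt, no

V₁: ΔP = 46, V ≈ 6.2 × 46^0.64 ≈ 71.87 kt.
V₂: ΔP = 50, V ≈ 6.2 × 50^0.64 ≈ 75.81 kt.
ΔV over 24 h = 3.94 kt → 24 h equivalent = 3.94 × 24/24 ≈ 3.94 kt.
4 kt < 30 kt ⇒ not rapid intensification.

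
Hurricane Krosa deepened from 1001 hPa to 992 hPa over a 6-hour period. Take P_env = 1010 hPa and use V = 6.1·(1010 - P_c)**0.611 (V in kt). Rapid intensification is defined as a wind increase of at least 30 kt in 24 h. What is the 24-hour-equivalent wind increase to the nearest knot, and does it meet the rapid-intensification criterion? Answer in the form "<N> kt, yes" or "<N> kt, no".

V₁: ΔP = 9, V ≈ 6.1 × 9^0.611 ≈ 23.35 kt.
V₂: ΔP = 18, V ≈ 6.1 × 18^0.611 ≈ 35.67 kt.
ΔV over 6 h = 12.32 kt → 24 h equivalent = 12.32 × 24/6 ≈ 49.28 kt.
49 kt ≥ 30 kt ⇒ rapid intensification.

49 kt, yes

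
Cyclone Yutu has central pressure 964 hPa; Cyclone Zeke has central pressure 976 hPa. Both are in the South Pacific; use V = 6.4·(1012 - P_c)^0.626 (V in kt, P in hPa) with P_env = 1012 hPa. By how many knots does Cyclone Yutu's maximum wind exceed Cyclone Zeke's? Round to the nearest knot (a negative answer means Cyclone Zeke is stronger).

12 kt

Cyclone Yutu: ΔP = 48; V ≈ 6.4 × 48^0.626 ≈ 72.22 kt.
Cyclone Zeke: ΔP = 36; V ≈ 6.4 × 36^0.626 ≈ 60.32 kt.
Difference ≈ 72.22 − 60.32 = 11.90 → 12 kt.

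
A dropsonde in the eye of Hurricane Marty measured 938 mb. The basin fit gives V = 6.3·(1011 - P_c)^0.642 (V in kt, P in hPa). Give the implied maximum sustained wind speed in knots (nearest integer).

ΔP = 1011 − 938 = 73 mb.
73^0.642 ≈ 15.713.
V ≈ 6.3 × 15.713 ≈ 99.0 kt.

99 kt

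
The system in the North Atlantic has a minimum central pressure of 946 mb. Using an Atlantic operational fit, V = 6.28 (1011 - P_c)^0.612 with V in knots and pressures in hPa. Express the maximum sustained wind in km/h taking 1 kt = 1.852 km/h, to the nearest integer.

150 km/h

ΔP = 1011 − 946 = 65 mb.
V ≈ 6.28 × 65^0.612 = 6.28 × 12.868 ≈ 80.810 kt.
80.810 × 1.852 ≈ 149.66 km/h → 150 km/h.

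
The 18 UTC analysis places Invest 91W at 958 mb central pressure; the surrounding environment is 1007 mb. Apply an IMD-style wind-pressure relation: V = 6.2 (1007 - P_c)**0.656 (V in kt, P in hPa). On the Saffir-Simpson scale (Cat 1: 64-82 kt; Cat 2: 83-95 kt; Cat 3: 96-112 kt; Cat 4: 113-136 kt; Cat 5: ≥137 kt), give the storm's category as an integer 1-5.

1

ΔP = 1007 − 958 = 49 mb.
V ≈ 6.2 × 49^0.656 = 6.2 × 12.85 ≈ 80 kt.
80 kt falls in the Category 1 band.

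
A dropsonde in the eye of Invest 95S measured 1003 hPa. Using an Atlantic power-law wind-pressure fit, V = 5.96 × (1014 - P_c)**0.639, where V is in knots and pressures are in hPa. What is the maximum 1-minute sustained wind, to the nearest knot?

28 kt

ΔP = 1014 − 1003 = 11 hPa.
11^0.639 ≈ 4.629.
V ≈ 5.96 × 4.629 ≈ 27.6 kt.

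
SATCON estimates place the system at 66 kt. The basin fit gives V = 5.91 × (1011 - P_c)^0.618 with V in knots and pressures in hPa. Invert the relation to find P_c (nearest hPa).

961 hPa

ΔP = (V / 5.91)^(1/0.618) = (66/5.91)^1.618.
66/5.91 = 11.168; 11.168^1.618 ≈ 49.63 hPa.
P_c = 1011 − 49.63 = 961.37 ≈ 961 hPa.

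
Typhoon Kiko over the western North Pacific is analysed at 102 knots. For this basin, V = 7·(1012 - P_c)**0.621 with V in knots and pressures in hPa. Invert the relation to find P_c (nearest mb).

ΔP = (V / 7)^(1/0.621) = (102/7)^1.610.
102/7 = 14.571; 14.571^1.610 ≈ 74.75 mb.
P_c = 1012 − 74.75 = 937.25 ≈ 937 mb.

937 mb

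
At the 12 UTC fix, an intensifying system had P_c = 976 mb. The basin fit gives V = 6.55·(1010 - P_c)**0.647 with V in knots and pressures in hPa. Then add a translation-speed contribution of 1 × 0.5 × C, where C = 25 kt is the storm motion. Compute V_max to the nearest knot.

ΔP = 1010 − 976 = 34 mb.
34^0.647 ≈ 9.792.
V ≈ 6.55 × 9.792 ≈ 64.1 kt.
Translation term: 1 × 0.5 × 25 = 12.5 kt.
Corrected V ≈ 76.6 kt → 77 kt.

77 kt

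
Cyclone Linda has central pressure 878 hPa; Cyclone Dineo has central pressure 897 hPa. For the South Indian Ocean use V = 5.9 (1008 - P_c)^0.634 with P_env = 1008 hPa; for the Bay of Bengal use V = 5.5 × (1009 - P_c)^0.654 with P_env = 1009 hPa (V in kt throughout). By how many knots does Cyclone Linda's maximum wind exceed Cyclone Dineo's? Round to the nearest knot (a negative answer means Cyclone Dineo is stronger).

9 kt

Cyclone Linda: ΔP = 130; V ≈ 5.9 × 130^0.634 ≈ 129.15 kt.
Cyclone Dineo: ΔP = 112; V ≈ 5.5 × 112^0.654 ≈ 120.38 kt.
Difference ≈ 129.15 − 120.38 = 8.77 → 9 kt.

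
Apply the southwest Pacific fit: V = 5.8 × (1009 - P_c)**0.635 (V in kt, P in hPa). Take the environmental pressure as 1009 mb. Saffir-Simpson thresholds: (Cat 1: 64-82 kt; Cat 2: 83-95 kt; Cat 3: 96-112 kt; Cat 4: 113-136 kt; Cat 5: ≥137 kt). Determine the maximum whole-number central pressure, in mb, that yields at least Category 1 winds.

965 mb

Category 1 begins at V = 64 kt.
Required ΔP = (64/5.8)^(1/0.635) = 11.034^1.575 ≈ 43.87 mb.
P_c ≤ 1009 − 43.87 = 965.13, so the highest integer P_c is 965 mb.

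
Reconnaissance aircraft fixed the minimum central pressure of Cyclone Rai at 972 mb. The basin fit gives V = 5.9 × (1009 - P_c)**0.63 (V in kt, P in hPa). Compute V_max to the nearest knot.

57 kt

ΔP = 1009 − 972 = 37 mb.
37^0.63 ≈ 9.727.
V ≈ 5.9 × 9.727 ≈ 57.4 kt.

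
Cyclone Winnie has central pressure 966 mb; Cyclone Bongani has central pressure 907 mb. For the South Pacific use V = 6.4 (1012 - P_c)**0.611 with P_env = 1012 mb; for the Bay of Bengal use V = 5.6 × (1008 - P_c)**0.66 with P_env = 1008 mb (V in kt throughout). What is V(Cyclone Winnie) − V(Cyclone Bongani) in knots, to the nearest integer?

Cyclone Winnie: ΔP = 46; V ≈ 6.4 × 46^0.611 ≈ 66.39 kt.
Cyclone Bongani: ΔP = 101; V ≈ 5.6 × 101^0.66 ≈ 117.77 kt.
Difference ≈ 66.39 − 117.77 = -51.38 → -51 kt.

-51 kt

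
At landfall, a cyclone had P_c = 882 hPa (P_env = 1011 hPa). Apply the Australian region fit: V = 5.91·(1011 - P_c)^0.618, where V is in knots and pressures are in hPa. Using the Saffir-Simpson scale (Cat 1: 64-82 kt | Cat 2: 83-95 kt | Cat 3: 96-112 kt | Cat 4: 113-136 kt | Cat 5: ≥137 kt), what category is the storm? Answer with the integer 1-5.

4

ΔP = 1011 − 882 = 129 hPa.
V ≈ 5.91 × 129^0.618 = 5.91 × 20.15 ≈ 119 kt.
119 kt falls in the Category 4 band.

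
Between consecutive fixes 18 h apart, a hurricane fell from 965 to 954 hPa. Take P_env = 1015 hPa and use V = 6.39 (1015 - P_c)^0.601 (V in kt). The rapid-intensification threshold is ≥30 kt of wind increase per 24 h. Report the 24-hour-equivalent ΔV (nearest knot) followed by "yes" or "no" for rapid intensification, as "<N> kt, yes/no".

11 kt, no

V₁: ΔP = 50, V ≈ 6.39 × 50^0.601 ≈ 67.08 kt.
V₂: ΔP = 61, V ≈ 6.39 × 61^0.601 ≈ 75.59 kt.
ΔV over 18 h = 8.51 kt → 24 h equivalent = 8.51 × 24/18 ≈ 11.35 kt.
11 kt < 30 kt ⇒ not rapid intensification.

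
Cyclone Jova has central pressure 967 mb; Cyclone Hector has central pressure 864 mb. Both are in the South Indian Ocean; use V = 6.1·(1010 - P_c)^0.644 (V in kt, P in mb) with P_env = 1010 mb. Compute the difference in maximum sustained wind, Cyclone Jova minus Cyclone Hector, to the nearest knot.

-82 kt

Cyclone Jova: ΔP = 43; V ≈ 6.1 × 43^0.644 ≈ 68.75 kt.
Cyclone Hector: ΔP = 146; V ≈ 6.1 × 146^0.644 ≈ 151.07 kt.
Difference ≈ 68.75 − 151.07 = -82.32 → -82 kt.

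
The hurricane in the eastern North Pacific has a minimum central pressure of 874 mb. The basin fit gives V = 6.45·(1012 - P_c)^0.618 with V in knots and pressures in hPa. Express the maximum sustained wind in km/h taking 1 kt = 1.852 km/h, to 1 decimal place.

ΔP = 1012 − 874 = 138 mb.
V ≈ 6.45 × 138^0.618 = 6.45 × 21.011 ≈ 135.520 kt.
135.520 × 1.852 ≈ 250.98 km/h → 251.0 km/h.

251.0 km/h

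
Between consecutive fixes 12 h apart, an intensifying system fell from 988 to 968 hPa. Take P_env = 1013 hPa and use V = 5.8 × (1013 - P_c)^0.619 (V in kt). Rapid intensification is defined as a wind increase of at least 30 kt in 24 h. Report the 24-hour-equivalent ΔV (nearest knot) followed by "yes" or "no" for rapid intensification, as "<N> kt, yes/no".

V₁: ΔP = 25, V ≈ 5.8 × 25^0.619 ≈ 42.54 kt.
V₂: ΔP = 45, V ≈ 5.8 × 45^0.619 ≈ 61.20 kt.
ΔV over 12 h = 18.66 kt → 24 h equivalent = 18.66 × 24/12 ≈ 37.32 kt.
37 kt ≥ 30 kt ⇒ rapid intensification.

37 kt, yes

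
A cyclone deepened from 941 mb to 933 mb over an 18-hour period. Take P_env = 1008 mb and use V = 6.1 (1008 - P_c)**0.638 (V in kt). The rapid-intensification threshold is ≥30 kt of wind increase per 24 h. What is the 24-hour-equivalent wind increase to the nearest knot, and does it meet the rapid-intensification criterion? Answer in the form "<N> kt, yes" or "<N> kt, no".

9 kt, no

V₁: ΔP = 67, V ≈ 6.1 × 67^0.638 ≈ 89.20 kt.
V₂: ΔP = 75, V ≈ 6.1 × 75^0.638 ≈ 95.86 kt.
ΔV over 18 h = 6.66 kt → 24 h equivalent = 6.66 × 24/18 ≈ 8.88 kt.
9 kt < 30 kt ⇒ not rapid intensification.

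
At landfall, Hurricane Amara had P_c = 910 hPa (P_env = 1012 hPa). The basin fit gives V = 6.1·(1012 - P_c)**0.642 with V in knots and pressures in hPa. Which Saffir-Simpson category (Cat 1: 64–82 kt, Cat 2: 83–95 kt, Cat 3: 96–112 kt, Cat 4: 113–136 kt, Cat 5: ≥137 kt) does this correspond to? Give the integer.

ΔP = 1012 − 910 = 102 hPa.
V ≈ 6.1 × 102^0.642 = 6.1 × 19.48 ≈ 119 kt.
119 kt falls in the Category 4 band.

4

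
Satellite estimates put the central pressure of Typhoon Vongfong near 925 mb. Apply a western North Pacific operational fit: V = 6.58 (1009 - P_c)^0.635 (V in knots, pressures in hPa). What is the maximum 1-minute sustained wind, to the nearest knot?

ΔP = 1009 − 925 = 84 mb.
84^0.635 ≈ 16.669.
V ≈ 6.58 × 16.669 ≈ 109.7 kt.

110 kt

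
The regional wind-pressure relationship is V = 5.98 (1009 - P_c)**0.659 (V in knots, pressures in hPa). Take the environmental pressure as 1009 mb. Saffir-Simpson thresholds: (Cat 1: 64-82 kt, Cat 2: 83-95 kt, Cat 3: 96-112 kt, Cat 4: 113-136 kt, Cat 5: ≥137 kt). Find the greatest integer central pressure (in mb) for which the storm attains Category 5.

Category 5 begins at V = 137 kt.
Required ΔP = (137/5.98)^(1/0.659) = 22.910^1.517 ≈ 115.81 mb.
P_c ≤ 1009 − 115.81 = 893.19, so the highest integer P_c is 893 mb.

893 mb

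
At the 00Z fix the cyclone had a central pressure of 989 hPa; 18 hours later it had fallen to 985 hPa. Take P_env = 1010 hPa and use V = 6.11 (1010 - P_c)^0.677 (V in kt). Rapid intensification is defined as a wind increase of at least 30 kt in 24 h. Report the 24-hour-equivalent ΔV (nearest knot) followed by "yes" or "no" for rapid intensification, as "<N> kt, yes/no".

8 kt, no

V₁: ΔP = 21, V ≈ 6.11 × 21^0.677 ≈ 47.99 kt.
V₂: ΔP = 25, V ≈ 6.11 × 25^0.677 ≈ 54.01 kt.
ΔV over 18 h = 6.02 kt → 24 h equivalent = 6.02 × 24/18 ≈ 8.03 kt.
8 kt < 30 kt ⇒ not rapid intensification.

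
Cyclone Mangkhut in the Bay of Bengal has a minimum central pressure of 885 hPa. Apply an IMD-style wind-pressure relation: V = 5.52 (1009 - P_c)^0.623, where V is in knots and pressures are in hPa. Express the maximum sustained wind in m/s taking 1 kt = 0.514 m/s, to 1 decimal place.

57.2 m/s

ΔP = 1009 − 885 = 124 hPa.
V ≈ 5.52 × 124^0.623 = 5.52 × 20.147 ≈ 111.209 kt.
111.209 × 0.514 ≈ 57.16 m/s → 57.2 m/s.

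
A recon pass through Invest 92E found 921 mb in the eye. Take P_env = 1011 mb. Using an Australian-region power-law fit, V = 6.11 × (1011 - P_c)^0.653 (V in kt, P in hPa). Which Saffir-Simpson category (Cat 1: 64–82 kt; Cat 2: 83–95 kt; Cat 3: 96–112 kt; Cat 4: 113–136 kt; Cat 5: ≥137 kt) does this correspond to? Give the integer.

ΔP = 1011 − 921 = 90 mb.
V ≈ 6.11 × 90^0.653 = 6.11 × 18.89 ≈ 115 kt.
115 kt falls in the Category 4 band.

4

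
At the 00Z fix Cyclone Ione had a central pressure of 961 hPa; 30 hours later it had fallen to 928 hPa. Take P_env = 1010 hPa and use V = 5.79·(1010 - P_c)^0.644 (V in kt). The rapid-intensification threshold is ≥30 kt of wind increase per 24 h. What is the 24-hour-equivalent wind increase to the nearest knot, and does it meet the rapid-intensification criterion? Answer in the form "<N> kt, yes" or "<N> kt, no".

V₁: ΔP = 49, V ≈ 5.79 × 49^0.644 ≈ 70.98 kt.
V₂: ΔP = 82, V ≈ 5.79 × 82^0.644 ≈ 98.90 kt.
ΔV over 30 h = 27.92 kt → 24 h equivalent = 27.92 × 24/30 ≈ 22.34 kt.
22 kt < 30 kt ⇒ not rapid intensification.

22 kt, no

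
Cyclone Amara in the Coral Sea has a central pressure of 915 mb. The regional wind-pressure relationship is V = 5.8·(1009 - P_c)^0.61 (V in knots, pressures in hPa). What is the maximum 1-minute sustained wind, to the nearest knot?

ΔP = 1009 − 915 = 94 mb.
94^0.61 ≈ 15.981.
V ≈ 5.8 × 15.981 ≈ 92.7 kt.

93 kt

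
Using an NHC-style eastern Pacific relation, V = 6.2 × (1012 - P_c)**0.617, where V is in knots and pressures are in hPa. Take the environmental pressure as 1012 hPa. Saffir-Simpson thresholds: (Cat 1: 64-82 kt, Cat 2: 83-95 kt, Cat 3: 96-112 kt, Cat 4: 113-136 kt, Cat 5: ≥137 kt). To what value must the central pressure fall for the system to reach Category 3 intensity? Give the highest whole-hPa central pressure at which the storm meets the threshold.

Category 3 begins at V = 96 kt.
Required ΔP = (96/6.2)^(1/0.617) = 15.484^1.621 ≈ 84.82 hPa.
P_c ≤ 1012 − 84.82 = 927.18, so the highest integer P_c is 927 hPa.

927 hPa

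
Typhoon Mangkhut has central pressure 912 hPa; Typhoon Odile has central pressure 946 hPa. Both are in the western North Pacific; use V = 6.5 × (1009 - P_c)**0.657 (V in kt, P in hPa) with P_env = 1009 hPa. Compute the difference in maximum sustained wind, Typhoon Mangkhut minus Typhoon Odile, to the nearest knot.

Typhoon Mangkhut: ΔP = 97; V ≈ 6.5 × 97^0.657 ≈ 131.29 kt.
Typhoon Odile: ΔP = 63; V ≈ 6.5 × 63^0.657 ≈ 98.87 kt.
Difference ≈ 131.29 − 98.87 = 32.42 → 32 kt.

32 kt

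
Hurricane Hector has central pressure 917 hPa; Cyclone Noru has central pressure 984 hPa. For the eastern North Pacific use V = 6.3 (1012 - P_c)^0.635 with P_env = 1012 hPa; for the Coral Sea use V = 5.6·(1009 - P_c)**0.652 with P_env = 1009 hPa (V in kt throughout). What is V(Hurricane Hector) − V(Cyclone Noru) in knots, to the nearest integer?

68 kt

Hurricane Hector: ΔP = 95; V ≈ 6.3 × 95^0.635 ≈ 113.55 kt.
Cyclone Noru: ΔP = 25; V ≈ 5.6 × 25^0.652 ≈ 45.67 kt.
Difference ≈ 113.55 − 45.67 = 67.88 → 68 kt.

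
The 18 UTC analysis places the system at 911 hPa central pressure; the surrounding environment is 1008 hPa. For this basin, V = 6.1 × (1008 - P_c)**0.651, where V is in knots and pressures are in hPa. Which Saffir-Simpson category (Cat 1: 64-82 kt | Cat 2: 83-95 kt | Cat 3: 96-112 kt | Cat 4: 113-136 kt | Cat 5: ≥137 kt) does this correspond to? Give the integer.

ΔP = 1008 − 911 = 97 hPa.
V ≈ 6.1 × 97^0.651 = 6.1 × 19.65 ≈ 120 kt.
120 kt falls in the Category 4 band.

4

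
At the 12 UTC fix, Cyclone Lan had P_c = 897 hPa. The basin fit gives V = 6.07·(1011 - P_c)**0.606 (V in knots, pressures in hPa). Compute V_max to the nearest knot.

ΔP = 1011 − 897 = 114 hPa.
114^0.606 ≈ 17.639.
V ≈ 6.07 × 17.639 ≈ 107.1 kt.

107 kt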